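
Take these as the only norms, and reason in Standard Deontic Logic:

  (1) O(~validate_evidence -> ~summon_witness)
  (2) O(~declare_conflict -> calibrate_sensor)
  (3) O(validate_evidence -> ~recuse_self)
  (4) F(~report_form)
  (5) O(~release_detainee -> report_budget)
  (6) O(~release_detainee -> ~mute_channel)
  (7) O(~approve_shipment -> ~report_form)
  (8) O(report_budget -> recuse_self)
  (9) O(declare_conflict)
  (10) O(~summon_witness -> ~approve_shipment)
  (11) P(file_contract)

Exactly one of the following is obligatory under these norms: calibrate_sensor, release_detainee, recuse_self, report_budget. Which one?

Premise 4 is F(~report_form), i.e. O(report_form).
Premise 7 is O(~approve_shipment -> ~report_form); contrapositively O(report_form -> approve_shipment). Since O(report_form) holds, K gives O(approve_shipment).
Premise 10, O(~summon_witness -> ~approve_shipment), contraposes to O(approve_shipment -> summon_witness); with O(approve_shipment) we get O(summon_witness).
Premise 1, O(~validate_evidence -> ~summon_witness), contraposes to O(summon_witness -> validate_evidence); with O(summon_witness) we get O(validate_evidence).
From O(validate_evidence) and premise 3, O(validate_evidence -> ~recuse_self), we obtain O(~recuse_self).
Premise 8 is O(report_budget -> recuse_self); contrapositively O(~recuse_self -> ~report_budget). Since O(~recuse_self) holds, K gives O(~report_budget).
Premise 5 is O(~release_detainee -> report_budget); contrapositively O(~report_budget -> release_detainee). Since O(~report_budget) holds, K gives O(release_detainee).
So O(release_detainee) holds — release_detainee is obligatory. None of the other listed options is made obligatory by any chain of premises.

release_detainee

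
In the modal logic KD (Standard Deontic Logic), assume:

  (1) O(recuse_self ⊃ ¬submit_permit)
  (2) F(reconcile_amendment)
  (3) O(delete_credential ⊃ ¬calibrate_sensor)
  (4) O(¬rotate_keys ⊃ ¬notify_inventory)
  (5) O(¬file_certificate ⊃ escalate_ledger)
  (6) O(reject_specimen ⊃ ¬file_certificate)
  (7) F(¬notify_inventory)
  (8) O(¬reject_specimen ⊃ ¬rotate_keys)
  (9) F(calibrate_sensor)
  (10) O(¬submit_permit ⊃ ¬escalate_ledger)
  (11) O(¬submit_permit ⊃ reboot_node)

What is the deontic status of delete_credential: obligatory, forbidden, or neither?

Neither

Premise 3 is O(delete_credential ⊃ ¬calibrate_sensor); even if O(¬calibrate_sensor) held, inferring O(delete_credential) would be affirming the consequent — invalid.
No premise or chain of K-axiom applications forces O(delete_credential), and none forces O(¬delete_credential). So delete_credential is neither obligatory nor forbidden under these norms.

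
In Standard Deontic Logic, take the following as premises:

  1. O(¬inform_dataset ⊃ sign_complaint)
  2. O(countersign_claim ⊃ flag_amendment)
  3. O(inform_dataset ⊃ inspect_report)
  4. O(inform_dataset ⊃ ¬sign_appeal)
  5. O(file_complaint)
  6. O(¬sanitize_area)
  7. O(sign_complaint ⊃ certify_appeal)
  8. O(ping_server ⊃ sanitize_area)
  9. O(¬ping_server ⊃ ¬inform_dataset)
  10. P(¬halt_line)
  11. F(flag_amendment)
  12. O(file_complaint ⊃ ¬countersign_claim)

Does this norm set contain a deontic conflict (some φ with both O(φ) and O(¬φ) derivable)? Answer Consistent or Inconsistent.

Premise 2 is O(countersign_claim ⊃ flag_amendment), but O(countersign_claim) is not derivable from the premises, so it does not yield O(flag_amendment).
So O(flag_amendment) is not derivable, and the apparent clash with O(¬flag_amendment) does not arise.
A world satisfying every obligation exists (e.g. certify_appeal=true, countersign_claim=false, file_complaint=true, flag_amendment=false, halt_line=false, inform_dataset=false, inspect_report=false, ping_server=false, sanitize_area=false, sign_appeal=false, sign_complaint=true); no atom is both obligatory and forbidden, so the set is consistent.

Consistent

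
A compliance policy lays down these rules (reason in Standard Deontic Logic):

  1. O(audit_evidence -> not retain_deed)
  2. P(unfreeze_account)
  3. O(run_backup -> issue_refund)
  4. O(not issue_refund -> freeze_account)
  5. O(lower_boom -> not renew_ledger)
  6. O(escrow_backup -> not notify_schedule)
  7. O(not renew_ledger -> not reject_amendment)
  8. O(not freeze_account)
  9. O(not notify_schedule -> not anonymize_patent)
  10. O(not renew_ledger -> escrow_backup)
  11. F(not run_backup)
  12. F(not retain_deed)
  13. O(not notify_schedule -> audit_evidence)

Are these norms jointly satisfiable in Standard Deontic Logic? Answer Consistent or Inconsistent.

Premise 4 is O(not issue_refund -> freeze_account), but O(not issue_refund) is not derivable from the premises, so it does not yield O(freeze_account).
So O(freeze_account) is not derivable, and the apparent clash with O(not freeze_account) does not arise.
A world satisfying every obligation exists (e.g. anonymize_patent=false, audit_evidence=false, escrow_backup=false, freeze_account=false, issue_refund=true, lower_boom=false, notify_schedule=true, reject_amendment=false, renew_ledger=true, retain_deed=true, run_backup=true, unfreeze_account=false); no atom is both obligatory and forbidden, so the set is consistent.

Consistent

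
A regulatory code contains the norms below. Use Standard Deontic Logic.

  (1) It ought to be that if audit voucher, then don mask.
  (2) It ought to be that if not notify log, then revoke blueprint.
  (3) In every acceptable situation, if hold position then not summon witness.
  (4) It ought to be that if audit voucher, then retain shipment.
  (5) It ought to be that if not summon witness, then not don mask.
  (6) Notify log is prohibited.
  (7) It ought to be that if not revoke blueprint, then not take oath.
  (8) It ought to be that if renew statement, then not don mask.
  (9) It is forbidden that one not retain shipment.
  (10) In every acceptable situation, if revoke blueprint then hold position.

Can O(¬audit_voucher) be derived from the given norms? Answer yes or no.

Premise 6, F(notify_log), is equivalent to O(¬notify_log).
From O(¬notify_log) and premise 2, O(¬notify_log → revoke_blueprint), we obtain O(revoke_blueprint).
Premise 10 is O(revoke_blueprint → hold_position); since O(revoke_blueprint), deontic closure gives O(hold_position).
Applying K to premise 3 (O(hold_position → ¬summon_witness)) and O(hold_position) yields O(¬summon_witness).
From O(¬summon_witness) and premise 5, O(¬summon_witness → ¬don_mask), we obtain O(¬don_mask).
Premise 1, O(audit_voucher → don_mask), contraposes to O(¬don_mask → ¬audit_voucher); with O(¬don_mask) we get O(¬audit_voucher).
Premises 4, 7, 8, 9 do not contribute to this derivation.
So O(¬audit_voucher) follows.

Yes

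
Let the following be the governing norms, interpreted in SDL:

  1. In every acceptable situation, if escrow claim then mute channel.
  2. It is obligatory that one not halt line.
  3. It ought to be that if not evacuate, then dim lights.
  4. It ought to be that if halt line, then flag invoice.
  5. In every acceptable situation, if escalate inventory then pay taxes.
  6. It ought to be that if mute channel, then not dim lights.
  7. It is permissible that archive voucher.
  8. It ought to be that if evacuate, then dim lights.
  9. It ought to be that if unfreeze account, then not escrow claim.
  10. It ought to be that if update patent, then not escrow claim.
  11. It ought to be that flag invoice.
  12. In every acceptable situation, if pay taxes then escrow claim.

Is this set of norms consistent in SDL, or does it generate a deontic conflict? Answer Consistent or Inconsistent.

Consistent

Premise 4 is O(halt_line → flag_invoice); even if O(flag_invoice) held, inferring O(halt_line) would be affirming the consequent — invalid.
So O(halt_line) is not derivable, and the apparent clash with O(¬halt_line) does not arise.
A world satisfying every obligation exists (e.g. archive_voucher=false, dim_lights=true, escalate_inventory=false, escrow_claim=false, evacuate=false, flag_invoice=true, halt_line=false, mute_channel=false, pay_taxes=false, unfreeze_account=false, update_patent=false); no atom is both obligatory and forbidden, so the set is consistent.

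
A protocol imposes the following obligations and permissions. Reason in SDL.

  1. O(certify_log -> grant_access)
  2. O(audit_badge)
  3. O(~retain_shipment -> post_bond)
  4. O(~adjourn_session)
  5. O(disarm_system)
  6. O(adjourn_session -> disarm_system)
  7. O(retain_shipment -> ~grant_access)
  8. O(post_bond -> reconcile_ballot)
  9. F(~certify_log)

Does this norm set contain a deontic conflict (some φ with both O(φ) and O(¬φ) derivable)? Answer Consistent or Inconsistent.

Premise 6 is O(adjourn_session -> disarm_system); even if O(disarm_system) held, inferring O(adjourn_session) would be affirming the consequent — invalid.
So O(adjourn_session) is not derivable, and the apparent clash with O(~adjourn_session) does not arise.
A world satisfying every obligation exists (e.g. adjourn_session=false, audit_badge=true, certify_log=true, disarm_system=true, grant_access=true, post_bond=true, reconcile_ballot=true, retain_shipment=false); no atom is both obligatory and forbidden, so the set is consistent.

Consistent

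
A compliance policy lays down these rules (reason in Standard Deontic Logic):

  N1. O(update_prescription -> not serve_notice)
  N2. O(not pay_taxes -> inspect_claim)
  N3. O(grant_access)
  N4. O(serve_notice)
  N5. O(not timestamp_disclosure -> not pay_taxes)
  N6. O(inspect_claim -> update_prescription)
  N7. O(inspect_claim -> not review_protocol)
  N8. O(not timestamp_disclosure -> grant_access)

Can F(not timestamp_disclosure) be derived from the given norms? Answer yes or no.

Premise 4 states O(serve_notice) outright.
The contrapositive of premise 1 (O(update_prescription -> not serve_notice)) is O(serve_notice -> not update_prescription), and O(serve_notice) is already established, so O(not update_prescription).
Premise 6, O(inspect_claim -> update_prescription), contraposes to O(not update_prescription -> not inspect_claim); with O(not update_prescription) we get O(not inspect_claim).
The contrapositive of premise 2 (O(not pay_taxes -> inspect_claim)) is O(not inspect_claim -> pay_taxes), and O(not inspect_claim) is already established, so O(pay_taxes).
The contrapositive of premise 5 (O(not timestamp_disclosure -> not pay_taxes)) is O(pay_taxes -> timestamp_disclosure), and O(pay_taxes) is already established, so O(timestamp_disclosure).
Premises 3, 7, 8 do not contribute to this derivation.
So O(timestamp_disclosure) holds, i.e. F(not timestamp_disclosure). The claim follows.

Yes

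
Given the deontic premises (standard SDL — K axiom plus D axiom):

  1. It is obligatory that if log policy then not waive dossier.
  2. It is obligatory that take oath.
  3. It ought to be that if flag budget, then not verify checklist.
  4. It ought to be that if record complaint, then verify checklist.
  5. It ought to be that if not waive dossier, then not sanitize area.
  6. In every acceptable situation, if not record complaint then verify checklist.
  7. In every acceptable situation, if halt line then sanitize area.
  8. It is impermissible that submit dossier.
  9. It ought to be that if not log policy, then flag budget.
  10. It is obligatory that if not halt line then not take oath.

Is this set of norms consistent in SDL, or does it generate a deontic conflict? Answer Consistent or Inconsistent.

By case analysis on record_complaint: premise 4 gives O(record_complaint → verify_checklist) and premise 6 gives O(¬record_complaint → verify_checklist), so O(verify_checklist) either way.
Premise 3, O(flag_budget → ¬verify_checklist), contraposes to O(verify_checklist → ¬flag_budget); with O(verify_checklist) we get O(¬flag_budget).
Premise 9, O(¬log_policy → flag_budget), contraposes to O(¬flag_budget → log_policy); with O(¬flag_budget) we get O(log_policy).
With premise 1, O(log_policy → ¬waive_dossier), the K-axiom yields O(¬waive_dossier).
Premise 5 is O(¬waive_dossier → ¬sanitize_area); since O(¬waive_dossier), deontic closure gives O(¬sanitize_area).
Premise 7, O(halt_line → sanitize_area), contraposes to O(¬sanitize_area → ¬halt_line); with O(¬sanitize_area) we get O(¬halt_line).
With premise 10, O(¬halt_line → ¬take_oath), the K-axiom yields O(¬take_oath).
However, premise 2 gives O(take_oath).
We now have both O(¬take_oath) and O(take_oath) — take_oath is simultaneously obligatory and forbidden, violating the D-axiom.

Inconsistent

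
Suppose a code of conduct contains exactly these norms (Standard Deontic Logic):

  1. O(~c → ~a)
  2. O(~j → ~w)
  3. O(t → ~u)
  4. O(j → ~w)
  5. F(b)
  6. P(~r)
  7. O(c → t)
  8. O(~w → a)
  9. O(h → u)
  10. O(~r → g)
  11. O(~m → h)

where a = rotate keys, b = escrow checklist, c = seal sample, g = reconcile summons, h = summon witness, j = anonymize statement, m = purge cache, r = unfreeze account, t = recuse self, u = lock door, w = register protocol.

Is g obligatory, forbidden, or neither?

Neither

Premise 10 is O(~r → g), but O(~r) is not derivable from the premises (the permission P(~r) asserts only ~O(r), not O(~r)), so it does not yield O(g).
No premise or chain of K-axiom applications forces O(g), and none forces O(~g). So g is neither obligatory nor forbidden under these norms.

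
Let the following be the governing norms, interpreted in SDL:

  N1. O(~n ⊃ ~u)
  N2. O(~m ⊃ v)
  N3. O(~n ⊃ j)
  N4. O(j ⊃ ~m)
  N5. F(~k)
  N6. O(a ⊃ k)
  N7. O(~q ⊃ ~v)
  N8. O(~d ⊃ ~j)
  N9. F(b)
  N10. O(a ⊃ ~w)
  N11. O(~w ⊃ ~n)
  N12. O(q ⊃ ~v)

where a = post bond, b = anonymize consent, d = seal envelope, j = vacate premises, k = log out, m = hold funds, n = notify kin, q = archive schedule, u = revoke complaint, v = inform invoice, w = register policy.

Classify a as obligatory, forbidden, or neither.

Premises 7 and 12 cover both cases: O(~q ⊃ ~v) and O(q ⊃ ~v). Since ~q ∨ q is a tautology, O(~v) follows.
Premise 2 is O(~m ⊃ v); contrapositively O(~v ⊃ m). Since O(~v) holds, K gives O(m).
The contrapositive of premise 4 (O(j ⊃ ~m)) is O(m ⊃ ~j), and O(m) is already established, so O(~j).
Premise 3 is O(~n ⊃ j); contrapositively O(~j ⊃ n). Since O(~j) holds, K gives O(n).
Premise 11 is O(~w ⊃ ~n); contrapositively O(n ⊃ w). Since O(n) holds, K gives O(w).
Premise 10 is O(a ⊃ ~w); contrapositively O(w ⊃ ~a). Since O(w) holds, K gives O(~a).
Premises 1, 5, 6, 8, 9 do not contribute to this derivation.
Thus O(~a), which is F(a): a is forbidden.

Forbidden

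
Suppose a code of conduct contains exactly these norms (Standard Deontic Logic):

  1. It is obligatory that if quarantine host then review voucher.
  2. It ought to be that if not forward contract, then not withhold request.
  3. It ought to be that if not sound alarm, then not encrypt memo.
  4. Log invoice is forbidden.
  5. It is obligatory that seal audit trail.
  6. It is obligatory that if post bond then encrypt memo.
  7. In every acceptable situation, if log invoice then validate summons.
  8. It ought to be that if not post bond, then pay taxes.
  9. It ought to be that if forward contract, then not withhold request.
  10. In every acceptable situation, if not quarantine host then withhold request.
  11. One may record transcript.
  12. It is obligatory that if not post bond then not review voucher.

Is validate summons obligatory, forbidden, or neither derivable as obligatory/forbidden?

Premise 7 is O(log_invoice → validate_summons), but O(log_invoice) is not derivable from the premises, so it does not yield O(validate_summons).
No premise or chain of K-axiom applications forces O(validate_summons), and none forces O(¬validate_summons). So validate_summons is neither obligatory nor forbidden under these norms.

Neither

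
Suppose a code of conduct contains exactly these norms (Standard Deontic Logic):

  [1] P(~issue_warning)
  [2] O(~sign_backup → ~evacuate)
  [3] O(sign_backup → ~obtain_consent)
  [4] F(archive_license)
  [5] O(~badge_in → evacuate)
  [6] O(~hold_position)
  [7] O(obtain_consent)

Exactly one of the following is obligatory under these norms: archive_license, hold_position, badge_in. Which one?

badge_in

From premise 7 we have O(obtain_consent).
Premise 3 is O(sign_backup → ~obtain_consent); contrapositively O(obtain_consent → ~sign_backup). Since O(obtain_consent) holds, K gives O(~sign_backup).
Applying K to premise 2 (O(~sign_backup → ~evacuate)) and O(~sign_backup) yields O(~evacuate).
Premise 5 is O(~badge_in → evacuate); contrapositively O(~evacuate → badge_in). Since O(~evacuate) holds, K gives O(badge_in).
So O(badge_in) holds — badge_in is obligatory. None of the other listed options is made obligatory by any chain of premises.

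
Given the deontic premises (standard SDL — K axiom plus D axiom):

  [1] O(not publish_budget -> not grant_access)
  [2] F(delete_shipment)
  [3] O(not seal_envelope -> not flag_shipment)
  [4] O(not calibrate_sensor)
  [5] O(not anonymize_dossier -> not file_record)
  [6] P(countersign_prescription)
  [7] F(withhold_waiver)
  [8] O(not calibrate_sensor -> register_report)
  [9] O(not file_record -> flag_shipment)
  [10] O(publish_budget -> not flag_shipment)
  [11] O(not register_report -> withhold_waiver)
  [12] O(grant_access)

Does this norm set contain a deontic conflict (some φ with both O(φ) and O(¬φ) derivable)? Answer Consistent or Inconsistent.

Consistent

Premise 11 is O(not register_report -> withhold_waiver), but O(not register_report) is not derivable from the premises, so it does not yield O(withhold_waiver).
So O(withhold_waiver) is not derivable, and the apparent clash with O(not withhold_waiver) does not arise.
A world satisfying every obligation exists (e.g. anonymize_dossier=true, calibrate_sensor=false, countersign_prescription=false, delete_shipment=false, file_record=true, flag_shipment=false, grant_access=true, publish_budget=true, register_report=true, seal_envelope=false, withhold_waiver=false); no atom is both obligatory and forbidden, so the set is consistent.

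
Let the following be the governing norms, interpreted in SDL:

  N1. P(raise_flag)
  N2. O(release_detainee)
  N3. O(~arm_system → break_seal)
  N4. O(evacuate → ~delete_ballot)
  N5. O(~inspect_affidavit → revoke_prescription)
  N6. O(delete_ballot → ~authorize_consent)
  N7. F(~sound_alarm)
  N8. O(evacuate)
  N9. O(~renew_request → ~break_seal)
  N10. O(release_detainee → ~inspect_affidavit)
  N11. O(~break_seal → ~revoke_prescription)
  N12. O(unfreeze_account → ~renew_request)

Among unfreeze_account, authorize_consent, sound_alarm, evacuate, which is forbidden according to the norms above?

unfreeze_account

From premise 2 we have O(release_detainee).
With premise 10, O(release_detainee → ~inspect_affidavit), the K-axiom yields O(~inspect_affidavit).
With premise 5, O(~inspect_affidavit → revoke_prescription), the K-axiom yields O(revoke_prescription).
Premise 11 is O(~break_seal → ~revoke_prescription); contrapositively O(revoke_prescription → break_seal). Since O(revoke_prescription) holds, K gives O(break_seal).
The contrapositive of premise 9 (O(~renew_request → ~break_seal)) is O(break_seal → renew_request), and O(break_seal) is already established, so O(renew_request).
Premise 12 is O(unfreeze_account → ~renew_request); contrapositively O(renew_request → ~unfreeze_account). Since O(renew_request) holds, K gives O(~unfreeze_account).
So O(~unfreeze_account) holds, i.e. unfreeze_account is forbidden. None of the other listed options is forbidden under the premises.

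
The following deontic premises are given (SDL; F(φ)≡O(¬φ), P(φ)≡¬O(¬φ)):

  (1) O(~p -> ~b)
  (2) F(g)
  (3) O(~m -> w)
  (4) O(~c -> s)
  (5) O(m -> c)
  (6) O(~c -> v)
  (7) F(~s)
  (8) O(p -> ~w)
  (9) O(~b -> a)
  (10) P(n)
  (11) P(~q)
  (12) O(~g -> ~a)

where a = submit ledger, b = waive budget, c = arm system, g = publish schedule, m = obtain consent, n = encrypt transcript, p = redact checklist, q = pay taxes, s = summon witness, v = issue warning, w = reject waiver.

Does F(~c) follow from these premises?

Premise 2 is F(g), i.e. O(~g).
Applying K to premise 12 (O(~g -> ~a)) and O(~g) yields O(~a).
The contrapositive of premise 9 (O(~b -> a)) is O(~a -> b), and O(~a) is already established, so O(b).
Premise 1, O(~p -> ~b), contraposes to O(b -> p); with O(b) we get O(p).
Premise 8 is O(p -> ~w); since O(p), deontic closure gives O(~w).
Premise 3, O(~m -> w), contraposes to O(~w -> m); with O(~w) we get O(m).
With premise 5, O(m -> c), the K-axiom yields O(c).
Premises 4, 6, 7, 10, 11 do not contribute to this derivation.
So O(c) holds, i.e. F(~c). The claim follows.

Yes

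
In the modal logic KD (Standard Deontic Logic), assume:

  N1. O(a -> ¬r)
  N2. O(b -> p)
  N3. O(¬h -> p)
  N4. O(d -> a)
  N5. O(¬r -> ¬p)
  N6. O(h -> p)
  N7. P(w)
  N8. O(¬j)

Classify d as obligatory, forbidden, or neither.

Premises 6 and 3 cover both cases: O(h -> p) and O(¬h -> p). Since h ∨ ¬h is a tautology, O(p) follows.
Premise 5 is O(¬r -> ¬p); contrapositively O(p -> r). Since O(p) holds, K gives O(r).
The contrapositive of premise 1 (O(a -> ¬r)) is O(r -> ¬a), and O(r) is already established, so O(¬a).
Premise 4, O(d -> a), contraposes to O(¬a -> ¬d); with O(¬a) we get O(¬d).
Premises 2, 7, 8 do not contribute to this derivation.
Thus O(¬d), which is F(d): d is forbidden.

Forbidden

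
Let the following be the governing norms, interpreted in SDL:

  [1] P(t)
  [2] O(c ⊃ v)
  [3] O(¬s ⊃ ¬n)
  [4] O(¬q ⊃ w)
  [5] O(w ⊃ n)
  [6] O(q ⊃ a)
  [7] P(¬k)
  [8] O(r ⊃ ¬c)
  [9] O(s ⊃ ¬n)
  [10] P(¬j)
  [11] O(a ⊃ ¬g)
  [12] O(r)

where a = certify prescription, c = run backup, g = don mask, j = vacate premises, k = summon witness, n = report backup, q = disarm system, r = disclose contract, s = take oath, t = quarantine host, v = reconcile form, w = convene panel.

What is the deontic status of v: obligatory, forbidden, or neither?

Premise 2 is O(c ⊃ v), but O(c) is not derivable from the premises, so it does not yield O(v).
No premise or chain of K-axiom applications forces O(v), and none forces O(¬v). So v is neither obligatory nor forbidden under these norms.

Neither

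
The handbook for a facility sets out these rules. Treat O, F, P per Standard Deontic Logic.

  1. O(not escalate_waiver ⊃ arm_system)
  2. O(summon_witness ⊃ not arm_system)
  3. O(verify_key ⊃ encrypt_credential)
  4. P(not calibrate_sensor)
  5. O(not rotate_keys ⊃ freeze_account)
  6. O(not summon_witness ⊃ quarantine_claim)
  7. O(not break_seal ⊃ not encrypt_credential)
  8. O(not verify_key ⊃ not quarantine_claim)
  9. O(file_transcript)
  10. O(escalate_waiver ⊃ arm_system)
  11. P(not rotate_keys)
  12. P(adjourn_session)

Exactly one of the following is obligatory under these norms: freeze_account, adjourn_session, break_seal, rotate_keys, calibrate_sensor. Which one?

Premises 1 and 10 cover both cases: O(not escalate_waiver ⊃ arm_system) and O(escalate_waiver ⊃ arm_system). Since not escalate_waiver ∨ escalate_waiver is a tautology, O(arm_system) follows.
The contrapositive of premise 2 (O(summon_witness ⊃ not arm_system)) is O(arm_system ⊃ not summon_witness), and O(arm_system) is already established, so O(not summon_witness).
From O(not summon_witness) and premise 6, O(not summon_witness ⊃ quarantine_claim), we obtain O(quarantine_claim).
The contrapositive of premise 8 (O(not verify_key ⊃ not quarantine_claim)) is O(quarantine_claim ⊃ verify_key), and O(quarantine_claim) is already established, so O(verify_key).
Premise 3 is O(verify_key ⊃ encrypt_credential); since O(verify_key), deontic closure gives O(encrypt_credential).
Premise 7, O(not break_seal ⊃ not encrypt_credential), contraposes to O(encrypt_credential ⊃ break_seal); with O(encrypt_credential) we get O(break_seal).
So O(break_seal) holds — break_seal is obligatory. None of the other listed options is made obligatory by any chain of premises.

break_seal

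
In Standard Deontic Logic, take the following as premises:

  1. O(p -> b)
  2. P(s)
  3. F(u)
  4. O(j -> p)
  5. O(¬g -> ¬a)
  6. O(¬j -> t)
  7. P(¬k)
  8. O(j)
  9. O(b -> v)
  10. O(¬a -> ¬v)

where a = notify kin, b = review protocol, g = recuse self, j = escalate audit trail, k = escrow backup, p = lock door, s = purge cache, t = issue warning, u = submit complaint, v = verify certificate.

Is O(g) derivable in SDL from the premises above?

Yes

Premise 8 states O(j) outright.
With premise 4, O(j -> p), the K-axiom yields O(p).
Applying K to premise 1 (O(p -> b)) and O(p) yields O(b).
From O(b) and premise 9, O(b -> v), we obtain O(v).
Premise 10, O(¬a -> ¬v), contraposes to O(v -> a); with O(v) we get O(a).
Premise 5 is O(¬g -> ¬a); contrapositively O(a -> g). Since O(a) holds, K gives O(g).
Premises 2, 3, 6, 7 do not contribute to this derivation.
So O(g) follows.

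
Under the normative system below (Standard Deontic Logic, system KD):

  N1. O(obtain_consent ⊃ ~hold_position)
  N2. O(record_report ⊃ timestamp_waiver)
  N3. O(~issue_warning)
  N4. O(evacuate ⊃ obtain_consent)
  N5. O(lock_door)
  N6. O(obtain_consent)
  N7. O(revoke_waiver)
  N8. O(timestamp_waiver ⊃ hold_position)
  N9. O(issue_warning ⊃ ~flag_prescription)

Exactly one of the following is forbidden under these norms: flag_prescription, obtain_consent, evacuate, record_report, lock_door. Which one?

From premise 6 we have O(obtain_consent).
From O(obtain_consent) and premise 1, O(obtain_consent ⊃ ~hold_position), we obtain O(~hold_position).
Premise 8 is O(timestamp_waiver ⊃ hold_position); contrapositively O(~hold_position ⊃ ~timestamp_waiver). Since O(~hold_position) holds, K gives O(~timestamp_waiver).
Premise 2 is O(record_report ⊃ timestamp_waiver); contrapositively O(~timestamp_waiver ⊃ ~record_report). Since O(~timestamp_waiver) holds, K gives O(~record_report).
So O(~record_report) holds, i.e. record_report is forbidden. None of the other listed options is forbidden under the premises.

record_report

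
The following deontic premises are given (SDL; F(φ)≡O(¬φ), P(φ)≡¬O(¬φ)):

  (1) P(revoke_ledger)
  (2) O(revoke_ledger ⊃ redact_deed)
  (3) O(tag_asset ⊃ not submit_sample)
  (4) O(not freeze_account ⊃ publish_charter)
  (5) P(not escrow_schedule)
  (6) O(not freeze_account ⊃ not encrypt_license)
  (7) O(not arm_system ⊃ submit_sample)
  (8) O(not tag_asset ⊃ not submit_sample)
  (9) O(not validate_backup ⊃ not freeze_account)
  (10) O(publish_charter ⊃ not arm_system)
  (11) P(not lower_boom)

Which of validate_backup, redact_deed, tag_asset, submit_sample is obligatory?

By case analysis on tag_asset: premise 3 gives O(tag_asset ⊃ not submit_sample) and premise 8 gives O(not tag_asset ⊃ not submit_sample), so O(not submit_sample) either way.
Premise 7 is O(not arm_system ⊃ submit_sample); contrapositively O(not submit_sample ⊃ arm_system). Since O(not submit_sample) holds, K gives O(arm_system).
Premise 10 is O(publish_charter ⊃ not arm_system); contrapositively O(arm_system ⊃ not publish_charter). Since O(arm_system) holds, K gives O(not publish_charter).
Premise 4, O(not freeze_account ⊃ publish_charter), contraposes to O(not publish_charter ⊃ freeze_account); with O(not publish_charter) we get O(freeze_account).
The contrapositive of premise 9 (O(not validate_backup ⊃ not freeze_account)) is O(freeze_account ⊃ validate_backup), and O(freeze_account) is already established, so O(validate_backup).
So O(validate_backup) holds — validate_backup is obligatory. None of the other listed options is made obligatory by any chain of premises.

validate_backup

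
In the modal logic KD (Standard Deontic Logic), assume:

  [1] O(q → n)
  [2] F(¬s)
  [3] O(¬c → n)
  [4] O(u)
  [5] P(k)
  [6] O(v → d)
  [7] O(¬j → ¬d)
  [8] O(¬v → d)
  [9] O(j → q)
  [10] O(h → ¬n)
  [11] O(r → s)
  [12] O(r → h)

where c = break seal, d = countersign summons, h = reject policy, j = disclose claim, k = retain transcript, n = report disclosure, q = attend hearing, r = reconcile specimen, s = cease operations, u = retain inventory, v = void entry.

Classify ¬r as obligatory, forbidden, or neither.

Obligatory

By case analysis on ¬v: premise 8 gives O(¬v → d) and premise 6 gives O(v → d), so O(d) either way.
Premise 7 is O(¬j → ¬d); contrapositively O(d → j). Since O(d) holds, K gives O(j).
With premise 9, O(j → q), the K-axiom yields O(q).
Premise 1 is O(q → n); since O(q), deontic closure gives O(n).
Premise 10 is O(h → ¬n); contrapositively O(n → ¬h). Since O(n) holds, K gives O(¬h).
Premise 12, O(r → h), contraposes to O(¬h → ¬r); with O(¬h) we get O(¬r).
Premises 2, 3, 4, 5, 11 do not contribute to this derivation.
Hence ¬r is obligatory.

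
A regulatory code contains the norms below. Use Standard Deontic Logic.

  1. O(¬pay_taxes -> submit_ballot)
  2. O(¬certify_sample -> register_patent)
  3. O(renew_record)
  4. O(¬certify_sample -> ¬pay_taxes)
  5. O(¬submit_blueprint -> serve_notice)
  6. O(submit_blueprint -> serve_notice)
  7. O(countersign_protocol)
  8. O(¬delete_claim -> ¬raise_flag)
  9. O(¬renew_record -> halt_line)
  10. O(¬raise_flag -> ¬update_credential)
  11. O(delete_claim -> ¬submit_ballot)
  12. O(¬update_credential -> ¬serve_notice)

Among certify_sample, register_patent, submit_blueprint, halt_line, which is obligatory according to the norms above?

Premises 6 and 5 are O(submit_blueprint -> serve_notice) and O(¬submit_blueprint -> serve_notice); every ideal world satisfies submit_blueprint or ¬submit_blueprint, so in either case serve_notice holds — hence O(serve_notice).
The contrapositive of premise 12 (O(¬update_credential -> ¬serve_notice)) is O(serve_notice -> update_credential), and O(serve_notice) is already established, so O(update_credential).
The contrapositive of premise 10 (O(¬raise_flag -> ¬update_credential)) is O(update_credential -> raise_flag), and O(update_credential) is already established, so O(raise_flag).
Premise 8 is O(¬delete_claim -> ¬raise_flag); contrapositively O(raise_flag -> delete_claim). Since O(raise_flag) holds, K gives O(delete_claim).
From O(delete_claim) and premise 11, O(delete_claim -> ¬submit_ballot), we obtain O(¬submit_ballot).
Premise 1, O(¬pay_taxes -> submit_ballot), contraposes to O(¬submit_ballot -> pay_taxes); with O(¬submit_ballot) we get O(pay_taxes).
The contrapositive of premise 4 (O(¬certify_sample -> ¬pay_taxes)) is O(pay_taxes -> certify_sample), and O(pay_taxes) is already established, so O(certify_sample).
So O(certify_sample) holds — certify_sample is obligatory. None of the other listed options is made obligatory by any chain of premises.

certify_sample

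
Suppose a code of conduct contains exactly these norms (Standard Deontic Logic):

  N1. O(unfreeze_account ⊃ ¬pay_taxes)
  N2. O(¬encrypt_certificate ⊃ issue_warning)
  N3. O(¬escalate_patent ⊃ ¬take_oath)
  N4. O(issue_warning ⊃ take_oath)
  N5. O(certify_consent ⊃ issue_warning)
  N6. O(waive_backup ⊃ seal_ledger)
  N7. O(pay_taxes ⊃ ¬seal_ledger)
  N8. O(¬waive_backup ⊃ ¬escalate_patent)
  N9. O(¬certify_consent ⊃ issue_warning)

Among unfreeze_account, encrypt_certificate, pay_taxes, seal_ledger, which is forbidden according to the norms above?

By case analysis on ¬certify_consent: premise 9 gives O(¬certify_consent ⊃ issue_warning) and premise 5 gives O(certify_consent ⊃ issue_warning), so O(issue_warning) either way.
Premise 4 is O(issue_warning ⊃ take_oath); since O(issue_warning), deontic closure gives O(take_oath).
Premise 3, O(¬escalate_patent ⊃ ¬take_oath), contraposes to O(take_oath ⊃ escalate_patent); with O(take_oath) we get O(escalate_patent).
Premise 8 is O(¬waive_backup ⊃ ¬escalate_patent); contrapositively O(escalate_patent ⊃ waive_backup). Since O(escalate_patent) holds, K gives O(waive_backup).
With premise 6, O(waive_backup ⊃ seal_ledger), the K-axiom yields O(seal_ledger).
Premise 7 is O(pay_taxes ⊃ ¬seal_ledger); contrapositively O(seal_ledger ⊃ ¬pay_taxes). Since O(seal_ledger) holds, K gives O(¬pay_taxes).
So O(¬pay_taxes) holds, i.e. pay_taxes is forbidden. None of the other listed options is forbidden under the premises.

pay_taxes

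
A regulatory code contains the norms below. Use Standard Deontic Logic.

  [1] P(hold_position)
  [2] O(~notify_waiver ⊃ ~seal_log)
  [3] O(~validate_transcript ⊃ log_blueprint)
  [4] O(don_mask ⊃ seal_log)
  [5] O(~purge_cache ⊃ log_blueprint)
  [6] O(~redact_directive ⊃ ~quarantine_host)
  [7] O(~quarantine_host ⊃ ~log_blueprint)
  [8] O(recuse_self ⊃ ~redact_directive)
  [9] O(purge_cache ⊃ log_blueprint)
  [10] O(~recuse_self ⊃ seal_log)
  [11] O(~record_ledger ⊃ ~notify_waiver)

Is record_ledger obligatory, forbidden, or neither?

Obligatory

By case analysis on purge_cache: premise 9 gives O(purge_cache ⊃ log_blueprint) and premise 5 gives O(~purge_cache ⊃ log_blueprint), so O(log_blueprint) either way.
Premise 7 is O(~quarantine_host ⊃ ~log_blueprint); contrapositively O(log_blueprint ⊃ quarantine_host). Since O(log_blueprint) holds, K gives O(quarantine_host).
Premise 6 is O(~redact_directive ⊃ ~quarantine_host); contrapositively O(quarantine_host ⊃ redact_directive). Since O(quarantine_host) holds, K gives O(redact_directive).
The contrapositive of premise 8 (O(recuse_self ⊃ ~redact_directive)) is O(redact_directive ⊃ ~recuse_self), and O(redact_directive) is already established, so O(~recuse_self).
Applying K to premise 10 (O(~recuse_self ⊃ seal_log)) and O(~recuse_self) yields O(seal_log).
The contrapositive of premise 2 (O(~notify_waiver ⊃ ~seal_log)) is O(seal_log ⊃ notify_waiver), and O(seal_log) is already established, so O(notify_waiver).
Premise 11, O(~record_ledger ⊃ ~notify_waiver), contraposes to O(notify_waiver ⊃ record_ledger); with O(notify_waiver) we get O(record_ledger).
Premises 1, 3, 4 do not contribute to this derivation.
Hence record_ledger is obligatory.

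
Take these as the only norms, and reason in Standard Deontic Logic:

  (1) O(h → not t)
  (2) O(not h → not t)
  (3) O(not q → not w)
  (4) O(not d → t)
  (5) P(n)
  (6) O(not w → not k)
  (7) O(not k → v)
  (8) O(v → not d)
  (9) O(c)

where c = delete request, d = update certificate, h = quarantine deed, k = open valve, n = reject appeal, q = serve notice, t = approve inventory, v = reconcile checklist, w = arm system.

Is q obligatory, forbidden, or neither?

Obligatory

Premises 1 and 2 cover both cases: O(h → not t) and O(not h → not t). Since h ∨ not h is a tautology, O(not t) follows.
Premise 4 is O(not d → t); contrapositively O(not t → d). Since O(not t) holds, K gives O(d).
The contrapositive of premise 8 (O(v → not d)) is O(d → not v), and O(d) is already established, so O(not v).
Premise 7, O(not k → v), contraposes to O(not v → k); with O(not v) we get O(k).
Premise 6 is O(not w → not k); contrapositively O(k → w). Since O(k) holds, K gives O(w).
Premise 3 is O(not q → not w); contrapositively O(w → q). Since O(w) holds, K gives O(q).
Premises 5, 9 do not contribute to this derivation.
Hence q is obligatory.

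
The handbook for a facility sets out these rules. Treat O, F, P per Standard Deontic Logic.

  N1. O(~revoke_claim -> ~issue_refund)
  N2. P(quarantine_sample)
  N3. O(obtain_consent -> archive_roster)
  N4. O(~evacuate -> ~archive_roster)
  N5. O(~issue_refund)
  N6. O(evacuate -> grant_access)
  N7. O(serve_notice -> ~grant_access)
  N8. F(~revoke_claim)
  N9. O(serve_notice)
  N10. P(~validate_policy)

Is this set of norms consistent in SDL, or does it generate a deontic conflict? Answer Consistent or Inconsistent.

Premise 1 is O(~revoke_claim -> ~issue_refund); even if O(~issue_refund) held, inferring O(~revoke_claim) would be affirming the consequent — invalid.
So O(~revoke_claim) is not derivable, and the apparent clash with O(revoke_claim) does not arise.
A world satisfying every obligation exists (e.g. archive_roster=false, evacuate=false, grant_access=false, issue_refund=false, obtain_consent=false, quarantine_sample=false, revoke_claim=true, serve_notice=true, validate_policy=false); no atom is both obligatory and forbidden, so the set is consistent.

Consistent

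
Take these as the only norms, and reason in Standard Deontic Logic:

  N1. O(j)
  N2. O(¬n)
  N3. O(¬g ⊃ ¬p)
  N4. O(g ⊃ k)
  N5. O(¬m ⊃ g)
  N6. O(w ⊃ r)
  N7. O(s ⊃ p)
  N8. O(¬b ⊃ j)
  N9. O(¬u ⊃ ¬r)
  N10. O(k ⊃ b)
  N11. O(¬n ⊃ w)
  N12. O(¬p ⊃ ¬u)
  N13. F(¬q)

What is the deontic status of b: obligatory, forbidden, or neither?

Premise 2 gives O(¬n).
From O(¬n) and premise 11, O(¬n ⊃ w), we obtain O(w).
With premise 6, O(w ⊃ r), the K-axiom yields O(r).
The contrapositive of premise 9 (O(¬u ⊃ ¬r)) is O(r ⊃ u), and O(r) is already established, so O(u).
The contrapositive of premise 12 (O(¬p ⊃ ¬u)) is O(u ⊃ p), and O(u) is already established, so O(p).
Premise 3, O(¬g ⊃ ¬p), contraposes to O(p ⊃ g); with O(p) we get O(g).
From O(g) and premise 4, O(g ⊃ k), we obtain O(k).
Premise 10 is O(k ⊃ b); since O(k), deontic closure gives O(b).
Premises 1, 5, 7, 8, 13 do not contribute to this derivation.
Hence b is obligatory.

Obligatory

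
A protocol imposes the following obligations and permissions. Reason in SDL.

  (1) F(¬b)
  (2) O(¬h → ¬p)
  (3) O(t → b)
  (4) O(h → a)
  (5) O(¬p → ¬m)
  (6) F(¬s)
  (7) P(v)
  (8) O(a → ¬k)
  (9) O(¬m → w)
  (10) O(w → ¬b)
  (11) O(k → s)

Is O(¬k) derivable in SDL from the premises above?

Premise 1 is F(¬b), i.e. O(b).
Premise 10, O(w → ¬b), contraposes to O(b → ¬w); with O(b) we get O(¬w).
Premise 9, O(¬m → w), contraposes to O(¬w → m); with O(¬w) we get O(m).
The contrapositive of premise 5 (O(¬p → ¬m)) is O(m → p), and O(m) is already established, so O(p).
The contrapositive of premise 2 (O(¬h → ¬p)) is O(p → h), and O(p) is already established, so O(h).
Applying K to premise 4 (O(h → a)) and O(h) yields O(a).
Applying K to premise 8 (O(a → ¬k)) and O(a) yields O(¬k).
Premises 3, 6, 7, 11 do not contribute to this derivation.
So O(¬k) follows.

Yes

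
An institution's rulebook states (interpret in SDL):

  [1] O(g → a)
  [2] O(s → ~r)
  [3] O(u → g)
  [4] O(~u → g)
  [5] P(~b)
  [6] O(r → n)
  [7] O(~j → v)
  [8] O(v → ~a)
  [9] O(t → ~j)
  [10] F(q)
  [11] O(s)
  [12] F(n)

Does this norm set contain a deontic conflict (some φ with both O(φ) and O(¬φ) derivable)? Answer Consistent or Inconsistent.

Premise 6 is O(r → n), but O(r) is not derivable from the premises, so it does not yield O(n).
So O(n) is not derivable, and the apparent clash with O(~n) does not arise.
A world satisfying every obligation exists (e.g. a=true, b=false, g=true, j=true, n=false, q=false, r=false, s=true, t=false, u=false, v=false); no atom is both obligatory and forbidden, so the set is consistent.

Consistent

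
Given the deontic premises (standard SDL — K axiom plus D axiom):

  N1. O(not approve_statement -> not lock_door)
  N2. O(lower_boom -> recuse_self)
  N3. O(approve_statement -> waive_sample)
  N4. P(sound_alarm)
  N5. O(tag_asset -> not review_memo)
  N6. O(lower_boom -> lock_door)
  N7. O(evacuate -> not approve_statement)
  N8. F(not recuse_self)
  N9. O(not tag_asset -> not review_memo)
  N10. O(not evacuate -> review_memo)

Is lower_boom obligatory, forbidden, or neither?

Premises 5 and 9 are O(tag_asset -> not review_memo) and O(not tag_asset -> not review_memo); every ideal world satisfies tag_asset or not tag_asset, so in either case not review_memo holds — hence O(not review_memo).
Premise 10 is O(not evacuate -> review_memo); contrapositively O(not review_memo -> evacuate). Since O(not review_memo) holds, K gives O(evacuate).
From O(evacuate) and premise 7, O(evacuate -> not approve_statement), we obtain O(not approve_statement).
Applying K to premise 1 (O(not approve_statement -> not lock_door)) and O(not approve_statement) yields O(not lock_door).
Premise 6, O(lower_boom -> lock_door), contraposes to O(not lock_door -> not lower_boom); with O(not lock_door) we get O(not lower_boom).
Premises 2, 3, 4, 8 do not contribute to this derivation.
Thus O(not lower_boom), which is F(lower_boom): lower_boom is forbidden.

Forbidden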